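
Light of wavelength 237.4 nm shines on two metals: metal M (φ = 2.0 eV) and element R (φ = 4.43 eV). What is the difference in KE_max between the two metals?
2.4300 eV

Using KE_max = hc/λ - φ for each metal:

Photon energy: E = hc/λ = 5.2226 eV

For metal M (φ₁ = 2.0 eV):
KE₁ = E - φ₁ = 5.2226 - 2.0 = 3.2226 eV

For element R (φ₂ = 4.43 eV):
KE₂ = E - φ₂ = 5.2226 - 4.43 = 0.7926 eV

Difference:
ΔKE = KE₁ - KE₂ = 3.2226 - 0.7926 = 2.4300 eV

Note: The difference equals the difference in work functions: 4.43 - 2.0 = 2.43 eV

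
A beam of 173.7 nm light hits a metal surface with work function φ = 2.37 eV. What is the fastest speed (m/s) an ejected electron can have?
1.2950e+06 m/s

First, find the maximum kinetic energy:
E_photon = hc/λ = 7.1378 eV
KE_max = E_photon - φ = 7.1378 - 2.37 = 4.7678 eV

Convert to Joules: KE_max = 4.7678 × 1.602×10⁻¹⁹ J = 7.6389e-19 J

Then use KE = ½mv² to find velocity:
v = √(2·KE/m) = √(2 × 7.6389e-19 J / 9.109e-31 kg)
v = 1.2950e+06 m/s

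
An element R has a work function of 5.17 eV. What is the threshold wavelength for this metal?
239.81 nm

The threshold wavelength is when the photon energy equals the work function:
hc/λ₀ = φ

Solving for λ₀:
λ₀ = hc/φ = (6.626×10⁻³⁴ J·s)(3×10⁸ m/s) / (5.17 eV × 1.602×10⁻¹⁹ J/eV)
λ₀ = 239.81 nm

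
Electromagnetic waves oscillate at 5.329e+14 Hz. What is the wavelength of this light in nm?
562.57 nm

Using the wave equation: c = fλ

Solving for wavelength:
λ = c/f = (3×10⁸ m/s) / (5.329e+14 Hz)
λ = 562.57 nm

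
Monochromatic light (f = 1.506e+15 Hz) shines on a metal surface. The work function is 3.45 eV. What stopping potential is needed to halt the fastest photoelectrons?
2.7783 V

The stopping potential V_s satisfies: eV_s = KE_max

First, find KE_max using Einstein's equation:
E_photon = hf = (6.626×10⁻³⁴ J·s)(1.506e+15 Hz) = 6.2283 eV
KE_max = E_photon - φ = 6.2283 - 3.45 = 2.7783 eV

Since eV_s = KE_max:
V_s = KE_max/e = 2.7783 V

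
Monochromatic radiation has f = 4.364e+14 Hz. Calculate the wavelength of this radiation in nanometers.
686.97 nm

Using the wave equation: c = fλ

Solving for wavelength:
λ = c/f = (3×10⁸ m/s) / (4.364e+14 Hz)
λ = 686.97 nm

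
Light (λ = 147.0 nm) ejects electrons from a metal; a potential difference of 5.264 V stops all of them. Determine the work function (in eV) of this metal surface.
3.17 eV

The stopping potential gives the maximum kinetic energy: KE_max = eV_s = 5.264 eV

From Einstein's photoelectric equation: KE_max = hc/λ - φ
Rearranging: φ = hc/λ - KE_max

Calculate photon energy:
E_photon = hc/λ = (6.626×10⁻³⁴ J·s)(3×10⁸ m/s) / (147.0×10⁻⁹ m) = 8.4343 eV

Therefore:
φ = 8.4343 - 5.264 = 3.17 eV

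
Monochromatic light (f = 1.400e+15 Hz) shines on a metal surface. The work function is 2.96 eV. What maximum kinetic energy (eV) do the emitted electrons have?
2.8299 eV

Using Einstein's photoelectric equation: KE_max = hf - φ

First, calculate the photon energy:
E_photon = hf = (6.626×10⁻³⁴ J·s)(1.400e+15 Hz)
E_photon = 5.7899 eV

Then, the maximum kinetic energy:
KE_max = E_photon - φ = 5.7899 eV - 2.96 eV = 2.8299 eV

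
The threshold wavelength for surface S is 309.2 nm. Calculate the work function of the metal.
4.01 eV

At the threshold wavelength, photon energy equals work function:
φ = hc/λ₀

Calculating:
φ = (6.626×10⁻³⁴ J·s)(3×10⁸ m/s) / (309.2×10⁻⁹ m)
φ = 4.01 eV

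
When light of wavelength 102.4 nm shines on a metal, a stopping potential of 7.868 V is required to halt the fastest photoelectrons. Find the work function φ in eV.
4.24 eV

The stopping potential gives the maximum kinetic energy: KE_max = eV_s = 7.868 eV

From Einstein's photoelectric equation: KE_max = hc/λ - φ
Rearranging: φ = hc/λ - KE_max

Calculate photon energy:
E_photon = hc/λ = (6.626×10⁻³⁴ J·s)(3×10⁸ m/s) / (102.4×10⁻⁹ m) = 12.1078 eV

Therefore:
φ = 12.1078 - 7.868 = 4.24 eV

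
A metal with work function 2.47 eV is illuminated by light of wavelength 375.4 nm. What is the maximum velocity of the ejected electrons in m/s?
5.4122e+05 m/s

First, find the maximum kinetic energy:
E_photon = hc/λ = 3.3027 eV
KE_max = E_photon - φ = 3.3027 - 2.47 = 0.8327 eV

Convert to Joules: KE_max = 0.8327 × 1.602×10⁻¹⁹ J = 1.3342e-19 J

Then use KE = ½mv² to find velocity:
v = √(2·KE/m) = √(2 × 1.3342e-19 J / 9.109e-31 kg)
v = 5.4122e+05 m/s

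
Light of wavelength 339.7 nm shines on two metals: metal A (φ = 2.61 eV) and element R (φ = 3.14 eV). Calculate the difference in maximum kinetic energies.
0.5300 eV

Using KE_max = hc/λ - φ for each metal:

Photon energy: E = hc/λ = 3.6498 eV

For metal A (φ₁ = 2.61 eV):
KE₁ = E - φ₁ = 3.6498 - 2.61 = 1.0398 eV

For element R (φ₂ = 3.14 eV):
KE₂ = E - φ₂ = 3.6498 - 3.14 = 0.5098 eV

Difference:
ΔKE = KE₁ - KE₂ = 1.0398 - 0.5098 = 0.5300 eV

Note: The difference equals the difference in work functions: 3.14 - 2.61 = 0.53 eV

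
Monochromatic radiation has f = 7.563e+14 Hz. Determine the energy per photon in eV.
3.1278 eV

Using E = hf:

E = hf = (6.626×10⁻³⁴ J·s)(7.563e+14 Hz)
E = 3.1278 eV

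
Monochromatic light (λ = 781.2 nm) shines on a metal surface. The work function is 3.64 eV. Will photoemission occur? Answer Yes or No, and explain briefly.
No

For photoemission, the photon energy must exceed the work function.

Photon energy: E = hc/λ = 1.5871 eV
Work function: φ = 3.64 eV

Since E_photon (1.5871 eV) < φ (3.64 eV), photoemission will NOT occur.
The threshold wavelength is λ₀ = hc/φ = 340.6 nm.
Since 781.2 nm > 340.6 nm, the photons lack sufficient energy.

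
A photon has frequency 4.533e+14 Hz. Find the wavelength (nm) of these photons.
661.36 nm

Using the wave equation: c = fλ

Solving for wavelength:
λ = c/f = (3×10⁸ m/s) / (4.533e+14 Hz)
λ = 661.36 nm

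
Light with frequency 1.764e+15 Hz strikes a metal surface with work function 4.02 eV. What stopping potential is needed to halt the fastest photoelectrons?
3.2753 V

The stopping potential V_s satisfies: eV_s = KE_max

First, find KE_max using Einstein's equation:
E_photon = hf = (6.626×10⁻³⁴ J·s)(1.764e+15 Hz) = 7.2953 eV
KE_max = E_photon - φ = 7.2953 - 4.02 = 3.2753 eV

Since eV_s = KE_max:
V_s = KE_max/e = 3.2753 V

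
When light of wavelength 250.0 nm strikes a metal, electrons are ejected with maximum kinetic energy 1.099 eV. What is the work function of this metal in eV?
3.86 eV

From Einstein's photoelectric equation: KE_max = hf - φ = hc/λ - φ

Rearranging for φ:
φ = hc/λ - KE_max

Calculate photon energy:
E_photon = hc/λ = 4.9594 eV

Therefore:
φ = 4.9594 - 1.099 = 3.86 eV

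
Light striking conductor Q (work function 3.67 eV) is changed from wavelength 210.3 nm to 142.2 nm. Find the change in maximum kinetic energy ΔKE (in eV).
2.8234 eV

Using Einstein's equation: KE_max = hc/λ - φ

For λ₁ = 210.3 nm:
KE₁ = hc/λ₁ - φ = 5.8956 - 3.67 = 2.2256 eV

For λ₂ = 142.2 nm:
KE₂ = hc/λ₂ - φ = 8.7190 - 3.67 = 5.0490 eV

Change in KE:
ΔKE = KE₂ - KE₁ = 5.0490 - 2.2256 = 2.8234 eV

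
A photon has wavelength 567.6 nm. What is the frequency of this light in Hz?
5.2818e+14 Hz

Using the wave equation: c = fλ

Solving for frequency:
f = c/λ = (3×10⁸ m/s) / (567.6×10⁻⁹ m)
f = 5.2818e+14 Hz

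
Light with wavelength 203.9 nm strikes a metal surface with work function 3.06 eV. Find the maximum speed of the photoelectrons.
1.0308e+06 m/s

First, find the maximum kinetic energy:
E_photon = hc/λ = 6.0806 eV
KE_max = E_photon - φ = 6.0806 - 3.06 = 3.0206 eV

Convert to Joules: KE_max = 3.0206 × 1.602×10⁻¹⁹ J = 4.8396e-19 J

Then use KE = ½mv² to find velocity:
v = √(2·KE/m) = √(2 × 4.8396e-19 J / 9.109e-31 kg)
v = 1.0308e+06 m/s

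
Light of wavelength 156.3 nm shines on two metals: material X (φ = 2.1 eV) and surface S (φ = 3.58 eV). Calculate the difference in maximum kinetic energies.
1.4800 eV

Using KE_max = hc/λ - φ for each metal:

Photon energy: E = hc/λ = 7.9325 eV

For material X (φ₁ = 2.1 eV):
KE₁ = E - φ₁ = 7.9325 - 2.1 = 5.8325 eV

For surface S (φ₂ = 3.58 eV):
KE₂ = E - φ₂ = 7.9325 - 3.58 = 4.3525 eV

Difference:
ΔKE = KE₁ - KE₂ = 5.8325 - 4.3525 = 1.4800 eV

Note: The difference equals the difference in work functions: 3.58 - 2.1 = 1.48 eV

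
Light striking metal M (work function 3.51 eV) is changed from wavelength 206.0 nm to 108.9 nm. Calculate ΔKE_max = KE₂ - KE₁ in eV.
5.3665 eV

Using Einstein's equation: KE_max = hc/λ - φ

For λ₁ = 206.0 nm:
KE₁ = hc/λ₁ - φ = 6.0187 - 3.51 = 2.5087 eV

For λ₂ = 108.9 nm:
KE₂ = hc/λ₂ - φ = 11.3851 - 3.51 = 7.8751 eV

Change in KE:
ΔKE = KE₂ - KE₁ = 7.8751 - 2.5087 = 5.3665 eV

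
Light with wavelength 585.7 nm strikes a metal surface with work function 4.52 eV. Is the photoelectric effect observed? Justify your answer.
No

For photoemission, the photon energy must exceed the work function.

Photon energy: E = hc/λ = 2.1169 eV
Work function: φ = 4.52 eV

Since E_photon (2.1169 eV) < φ (4.52 eV), photoemission will NOT occur.
The threshold wavelength is λ₀ = hc/φ = 274.3 nm.
Since 585.7 nm > 274.3 nm, the photons lack sufficient energy.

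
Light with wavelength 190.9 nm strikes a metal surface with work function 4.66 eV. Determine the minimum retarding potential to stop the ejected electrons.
1.8347 V

The stopping potential V_s satisfies: eV_s = KE_max

First, find KE_max using Einstein's equation:
E_photon = hc/λ = 6.4947 eV
KE_max = E_photon - φ = 6.4947 - 4.66 = 1.8347 eV

Since eV_s = KE_max:
V_s = KE_max/e = 1.8347 V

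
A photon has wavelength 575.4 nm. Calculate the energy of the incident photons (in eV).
2.1547 eV

Using E = hf = hc/λ:

E = hc/λ = (6.626×10⁻³⁴ J·s)(3×10⁸ m/s) / (575.4×10⁻⁹ m)
E = 2.1547 eV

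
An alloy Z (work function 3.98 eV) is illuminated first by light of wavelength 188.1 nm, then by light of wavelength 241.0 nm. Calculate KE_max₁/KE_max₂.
2.2424

Using Einstein's equation: KE_max = hc/λ - φ

For λ₁ = 188.1 nm:
E₁ = hc/λ₁ = 6.5914 eV
KE₁ = E₁ - φ = 6.5914 - 3.98 = 2.6114 eV

For λ₂ = 241.0 nm:
E₂ = hc/λ₂ = 5.1446 eV
KE₂ = E₂ - φ = 5.1446 - 3.98 = 1.1646 eV

Ratio: KE₁/KE₂ = 2.6114/1.1646 = 2.2424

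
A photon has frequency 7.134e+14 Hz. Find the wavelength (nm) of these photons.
420.23 nm

Using the wave equation: c = fλ

Solving for wavelength:
λ = c/f = (3×10⁸ m/s) / (7.134e+14 Hz)
λ = 420.23 nm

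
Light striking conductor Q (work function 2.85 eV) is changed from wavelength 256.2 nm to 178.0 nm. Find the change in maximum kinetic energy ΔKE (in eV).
2.1261 eV

Using Einstein's equation: KE_max = hc/λ - φ

For λ₁ = 256.2 nm:
KE₁ = hc/λ₁ - φ = 4.8394 - 2.85 = 1.9894 eV

For λ₂ = 178.0 nm:
KE₂ = hc/λ₂ - φ = 6.9654 - 2.85 = 4.1154 eV

Change in KE:
ΔKE = KE₂ - KE₁ = 4.1154 - 1.9894 = 2.1261 eV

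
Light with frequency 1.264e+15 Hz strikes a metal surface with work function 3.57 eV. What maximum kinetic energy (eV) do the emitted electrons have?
1.6575 eV

Using Einstein's photoelectric equation: KE_max = hf - φ

First, calculate the photon energy:
E_photon = hf = (6.626×10⁻³⁴ J·s)(1.264e+15 Hz)
E_photon = 5.2275 eV

Then, the maximum kinetic energy:
KE_max = E_photon - φ = 5.2275 eV - 3.57 eV = 1.6575 eV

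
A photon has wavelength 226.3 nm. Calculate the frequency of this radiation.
1.3248e+15 Hz

Using the wave equation: c = fλ

Solving for frequency:
f = c/λ = (3×10⁸ m/s) / (226.3×10⁻⁹ m)
f = 1.3248e+15 Hz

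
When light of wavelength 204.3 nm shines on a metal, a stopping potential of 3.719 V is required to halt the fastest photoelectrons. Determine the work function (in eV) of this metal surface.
2.35 eV

The stopping potential gives the maximum kinetic energy: KE_max = eV_s = 3.719 eV

From Einstein's photoelectric equation: KE_max = hc/λ - φ
Rearranging: φ = hc/λ - KE_max

Calculate photon energy:
E_photon = hc/λ = (6.626×10⁻³⁴ J·s)(3×10⁸ m/s) / (204.3×10⁻⁹ m) = 6.0687 eV

Therefore:
φ = 6.0687 - 3.719 = 2.35 eV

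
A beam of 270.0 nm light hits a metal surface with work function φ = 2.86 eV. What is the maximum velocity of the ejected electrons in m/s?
7.8055e+05 m/s

First, find the maximum kinetic energy:
E_photon = hc/λ = 4.5920 eV
KE_max = E_photon - φ = 4.5920 - 2.86 = 1.7320 eV

Convert to Joules: KE_max = 1.7320 × 1.602×10⁻¹⁹ J = 2.7750e-19 J

Then use KE = ½mv² to find velocity:
v = √(2·KE/m) = √(2 × 2.7750e-19 J / 9.109e-31 kg)
v = 7.8055e+05 m/s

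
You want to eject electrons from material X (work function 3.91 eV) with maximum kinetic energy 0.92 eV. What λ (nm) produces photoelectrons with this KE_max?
256.70 nm

From Einstein's equation: KE_max = hc/λ - φ

Rearranging for λ:
hc/λ = KE_max + φ
λ = hc/(KE_max + φ)

Required photon energy:
E_photon = KE_max + φ = 0.92 + 3.91 = 4.83 eV

Required wavelength:
λ = hc/E_photon = (6.626×10⁻³⁴)(3×10⁸) / (4.83 × 1.602×10⁻¹⁹)
λ = 256.70 nm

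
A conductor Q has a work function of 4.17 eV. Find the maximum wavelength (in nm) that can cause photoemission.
297.32 nm

The threshold wavelength is when the photon energy equals the work function:
hc/λ₀ = φ

Solving for λ₀:
λ₀ = hc/φ = (6.626×10⁻³⁴ J·s)(3×10⁸ m/s) / (4.17 eV × 1.602×10⁻¹⁹ J/eV)
λ₀ = 297.32 nm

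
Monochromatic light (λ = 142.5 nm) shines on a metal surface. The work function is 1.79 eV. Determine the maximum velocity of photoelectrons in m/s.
1.5591e+06 m/s

First, find the maximum kinetic energy:
E_photon = hc/λ = 8.7006 eV
KE_max = E_photon - φ = 8.7006 - 1.79 = 6.9106 eV

Convert to Joules: KE_max = 6.9106 × 1.602×10⁻¹⁹ J = 1.1072e-18 J

Then use KE = ½mv² to find velocity:
v = √(2·KE/m) = √(2 × 1.1072e-18 J / 9.109e-31 kg)
v = 1.5591e+06 m/s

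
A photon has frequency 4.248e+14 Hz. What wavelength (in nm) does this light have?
705.73 nm

Using the wave equation: c = fλ

Solving for wavelength:
λ = c/f = (3×10⁸ m/s) / (4.248e+14 Hz)
λ = 705.73 nm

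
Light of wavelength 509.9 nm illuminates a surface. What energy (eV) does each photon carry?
2.4315 eV

Using E = hf = hc/λ:

E = hc/λ = (6.626×10⁻³⁴ J·s)(3×10⁸ m/s) / (509.9×10⁻⁹ m)
E = 2.4315 eV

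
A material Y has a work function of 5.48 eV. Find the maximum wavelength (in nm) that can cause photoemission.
226.25 nm

The threshold wavelength is when the photon energy equals the work function:
hc/λ₀ = φ

Solving for λ₀:
λ₀ = hc/φ = (6.626×10⁻³⁴ J·s)(3×10⁸ m/s) / (5.48 eV × 1.602×10⁻¹⁹ J/eV)
λ₀ = 226.25 nm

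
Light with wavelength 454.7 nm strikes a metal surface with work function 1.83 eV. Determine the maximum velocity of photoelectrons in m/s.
5.6164e+05 m/s

First, find the maximum kinetic energy:
E_photon = hc/λ = 2.7267 eV
KE_max = E_photon - φ = 2.7267 - 1.83 = 0.8967 eV

Convert to Joules: KE_max = 0.8967 × 1.602×10⁻¹⁹ J = 1.4367e-19 J

Then use KE = ½mv² to find velocity:
v = √(2·KE/m) = √(2 × 1.4367e-19 J / 9.109e-31 kg)
v = 5.6164e+05 m/s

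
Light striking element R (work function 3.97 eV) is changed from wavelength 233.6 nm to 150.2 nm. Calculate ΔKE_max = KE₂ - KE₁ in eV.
2.9471 eV

Using Einstein's equation: KE_max = hc/λ - φ

For λ₁ = 233.6 nm:
KE₁ = hc/λ₁ - φ = 5.3075 - 3.97 = 1.3375 eV

For λ₂ = 150.2 nm:
KE₂ = hc/λ₂ - φ = 8.2546 - 3.97 = 4.2846 eV

Change in KE:
ΔKE = KE₂ - KE₁ = 4.2846 - 1.3375 = 2.9471 eV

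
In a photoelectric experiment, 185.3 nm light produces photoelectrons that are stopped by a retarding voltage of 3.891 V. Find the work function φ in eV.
2.80 eV

The stopping potential gives the maximum kinetic energy: KE_max = eV_s = 3.891 eV

From Einstein's photoelectric equation: KE_max = hc/λ - φ
Rearranging: φ = hc/λ - KE_max

Calculate photon energy:
E_photon = hc/λ = (6.626×10⁻³⁴ J·s)(3×10⁸ m/s) / (185.3×10⁻⁹ m) = 6.6910 eV

Therefore:
φ = 6.6910 - 3.891 = 2.80 eV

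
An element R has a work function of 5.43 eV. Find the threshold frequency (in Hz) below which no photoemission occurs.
1.3130e+15 Hz

The threshold frequency is when the photon energy equals the work function:
hf₀ = φ

Solving for f₀:
f₀ = φ/h = (5.43 eV × 1.602×10⁻¹⁹ J/eV) / (6.626×10⁻³⁴ J·s)
f₀ = 1.3130e+15 Hz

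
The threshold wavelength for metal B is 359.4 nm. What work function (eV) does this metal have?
3.45 eV

At the threshold wavelength, photon energy equals work function:
φ = hc/λ₀

Calculating:
φ = (6.626×10⁻³⁴ J·s)(3×10⁸ m/s) / (359.4×10⁻⁹ m)
φ = 3.45 eV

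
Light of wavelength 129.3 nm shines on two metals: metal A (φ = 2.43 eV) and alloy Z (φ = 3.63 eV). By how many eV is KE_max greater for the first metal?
1.2000 eV

Using KE_max = hc/λ - φ for each metal:

Photon energy: E = hc/λ = 9.5889 eV

For metal A (φ₁ = 2.43 eV):
KE₁ = E - φ₁ = 9.5889 - 2.43 = 7.1589 eV

For alloy Z (φ₂ = 3.63 eV):
KE₂ = E - φ₂ = 9.5889 - 3.63 = 5.9589 eV

Difference:
ΔKE = KE₁ - KE₂ = 7.1589 - 5.9589 = 1.2000 eV

Note: The difference equals the difference in work functions: 3.63 - 2.43 = 1.20 eV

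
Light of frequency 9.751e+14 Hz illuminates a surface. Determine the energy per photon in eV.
4.0327 eV

Using E = hf:

E = hf = (6.626×10⁻³⁴ J·s)(9.751e+14 Hz)
E = 4.0327 eV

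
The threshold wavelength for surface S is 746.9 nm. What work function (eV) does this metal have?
1.66 eV

At the threshold wavelength, photon energy equals work function:
φ = hc/λ₀

Calculating:
φ = (6.626×10⁻³⁴ J·s)(3×10⁸ m/s) / (746.9×10⁻⁹ m)
φ = 1.66 eV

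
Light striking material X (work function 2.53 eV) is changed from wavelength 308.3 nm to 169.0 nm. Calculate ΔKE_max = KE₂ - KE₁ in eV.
3.3148 eV

Using Einstein's equation: KE_max = hc/λ - φ

For λ₁ = 308.3 nm:
KE₁ = hc/λ₁ - φ = 4.0215 - 2.53 = 1.4915 eV

For λ₂ = 169.0 nm:
KE₂ = hc/λ₂ - φ = 7.3363 - 2.53 = 4.8063 eV

Change in KE:
ΔKE = KE₂ - KE₁ = 4.8063 - 1.4915 = 3.3148 eV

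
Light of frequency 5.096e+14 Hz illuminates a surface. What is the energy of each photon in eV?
2.1075 eV

Using E = hf:

E = hf = (6.626×10⁻³⁴ J·s)(5.096e+14 Hz)
E = 2.1075 eV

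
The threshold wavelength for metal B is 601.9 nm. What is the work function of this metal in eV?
2.06 eV

At the threshold wavelength, photon energy equals work function:
φ = hc/λ₀

Calculating:
φ = (6.626×10⁻³⁴ J·s)(3×10⁸ m/s) / (601.9×10⁻⁹ m)
φ = 2.06 eV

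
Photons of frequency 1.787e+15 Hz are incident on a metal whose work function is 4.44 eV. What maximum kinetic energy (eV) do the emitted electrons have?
2.9504 eV

Using Einstein's photoelectric equation: KE_max = hf - φ

First, calculate the photon energy:
E_photon = hf = (6.626×10⁻³⁴ J·s)(1.787e+15 Hz)
E_photon = 7.3904 eV

Then, the maximum kinetic energy:
KE_max = E_photon - φ = 7.3904 eV - 4.44 eV = 2.9504 eV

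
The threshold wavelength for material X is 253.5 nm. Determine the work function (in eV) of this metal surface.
4.89 eV

At the threshold wavelength, photon energy equals work function:
φ = hc/λ₀

Calculating:
φ = (6.626×10⁻³⁴ J·s)(3×10⁸ m/s) / (253.5×10⁻⁹ m)
φ = 4.89 eV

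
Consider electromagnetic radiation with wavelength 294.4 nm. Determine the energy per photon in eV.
4.2114 eV

Using E = hf = hc/λ:

E = hc/λ = (6.626×10⁻³⁴ J·s)(3×10⁸ m/s) / (294.4×10⁻⁹ m)
E = 4.2114 eV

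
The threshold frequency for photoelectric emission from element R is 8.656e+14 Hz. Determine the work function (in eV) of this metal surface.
3.58 eV

At the threshold frequency, photon energy equals work function:
φ = hf₀

Calculating:
φ = (6.626×10⁻³⁴ J·s)(8.656e+14 Hz)
φ = 3.58 eV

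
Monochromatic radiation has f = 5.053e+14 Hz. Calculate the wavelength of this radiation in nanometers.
593.30 nm

Using the wave equation: c = fλ

Solving for wavelength:
λ = c/f = (3×10⁸ m/s) / (5.053e+14 Hz)
λ = 593.30 nm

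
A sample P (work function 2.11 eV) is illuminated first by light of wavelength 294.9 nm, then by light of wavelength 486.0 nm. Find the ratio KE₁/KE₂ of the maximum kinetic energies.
4.7477

Using Einstein's equation: KE_max = hc/λ - φ

For λ₁ = 294.9 nm:
E₁ = hc/λ₁ = 4.2043 eV
KE₁ = E₁ - φ = 4.2043 - 2.11 = 2.0943 eV

For λ₂ = 486.0 nm:
E₂ = hc/λ₂ = 2.5511 eV
KE₂ = E₂ - φ = 2.5511 - 2.11 = 0.4411 eV

Ratio: KE₁/KE₂ = 2.0943/0.4411 = 4.7477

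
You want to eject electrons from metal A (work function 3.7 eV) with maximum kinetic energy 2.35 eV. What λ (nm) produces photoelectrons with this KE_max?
204.93 nm

From Einstein's equation: KE_max = hc/λ - φ

Rearranging for λ:
hc/λ = KE_max + φ
λ = hc/(KE_max + φ)

Required photon energy:
E_photon = KE_max + φ = 2.35 + 3.7 = 6.05 eV

Required wavelength:
λ = hc/E_photon = (6.626×10⁻³⁴)(3×10⁸) / (6.05 × 1.602×10⁻¹⁹)
λ = 204.93 nm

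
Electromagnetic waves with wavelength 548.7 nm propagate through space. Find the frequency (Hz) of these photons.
5.4637e+14 Hz

Using the wave equation: c = fλ

Solving for frequency:
f = c/λ = (3×10⁸ m/s) / (548.7×10⁻⁹ m)
f = 5.4637e+14 Hz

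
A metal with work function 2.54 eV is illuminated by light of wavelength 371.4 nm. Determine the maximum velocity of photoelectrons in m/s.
5.2992e+05 m/s

First, find the maximum kinetic energy:
E_photon = hc/λ = 3.3383 eV
KE_max = E_photon - φ = 3.3383 - 2.54 = 0.7983 eV

Convert to Joules: KE_max = 0.7983 × 1.602×10⁻¹⁹ J = 1.2790e-19 J

Then use KE = ½mv² to find velocity:
v = √(2·KE/m) = √(2 × 1.2790e-19 J / 9.109e-31 kg)
v = 5.2992e+05 m/s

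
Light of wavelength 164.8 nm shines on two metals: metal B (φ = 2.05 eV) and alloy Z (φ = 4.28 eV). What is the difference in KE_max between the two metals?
2.2300 eV

Using KE_max = hc/λ - φ for each metal:

Photon energy: E = hc/λ = 7.5233 eV

For metal B (φ₁ = 2.05 eV):
KE₁ = E - φ₁ = 7.5233 - 2.05 = 5.4733 eV

For alloy Z (φ₂ = 4.28 eV):
KE₂ = E - φ₂ = 7.5233 - 4.28 = 3.2433 eV

Difference:
ΔKE = KE₁ - KE₂ = 5.4733 - 3.2433 = 2.2300 eV

Note: The difference equals the difference in work functions: 4.28 - 2.05 = 2.23 eV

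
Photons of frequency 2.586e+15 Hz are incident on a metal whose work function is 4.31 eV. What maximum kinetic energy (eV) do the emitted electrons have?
6.3848 eV

Using Einstein's photoelectric equation: KE_max = hf - φ

First, calculate the photon energy:
E_photon = hf = (6.626×10⁻³⁴ J·s)(2.586e+15 Hz)
E_photon = 10.6948 eV

Then, the maximum kinetic energy:
KE_max = E_photon - φ = 10.6948 eV - 4.31 eV = 6.3848 eV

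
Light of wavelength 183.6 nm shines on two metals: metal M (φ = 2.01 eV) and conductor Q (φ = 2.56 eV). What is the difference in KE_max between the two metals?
0.5500 eV

Using KE_max = hc/λ - φ for each metal:

Photon energy: E = hc/λ = 6.7530 eV

For metal M (φ₁ = 2.01 eV):
KE₁ = E - φ₁ = 6.7530 - 2.01 = 4.7430 eV

For conductor Q (φ₂ = 2.56 eV):
KE₂ = E - φ₂ = 6.7530 - 2.56 = 4.1930 eV

Difference:
ΔKE = KE₁ - KE₂ = 4.7430 - 4.1930 = 0.5500 eV

Note: The difference equals the difference in work functions: 2.56 - 2.01 = 0.55 eV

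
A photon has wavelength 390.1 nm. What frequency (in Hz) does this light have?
7.6850e+14 Hz

Using the wave equation: c = fλ

Solving for frequency:
f = c/λ = (3×10⁸ m/s) / (390.1×10⁻⁹ m)
f = 7.6850e+14 Hz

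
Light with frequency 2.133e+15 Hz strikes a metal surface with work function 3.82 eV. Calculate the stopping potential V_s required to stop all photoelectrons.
5.0014 V

The stopping potential V_s satisfies: eV_s = KE_max

First, find KE_max using Einstein's equation:
E_photon = hf = (6.626×10⁻³⁴ J·s)(2.133e+15 Hz) = 8.8214 eV
KE_max = E_photon - φ = 8.8214 - 3.82 = 5.0014 eV

Since eV_s = KE_max:
V_s = KE_max/e = 5.0014 V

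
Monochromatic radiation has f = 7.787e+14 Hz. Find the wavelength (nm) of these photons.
384.99 nm

Using the wave equation: c = fλ

Solving for wavelength:
λ = c/f = (3×10⁸ m/s) / (7.787e+14 Hz)
λ = 384.99 nm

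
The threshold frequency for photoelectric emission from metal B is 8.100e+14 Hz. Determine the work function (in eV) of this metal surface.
3.35 eV

At the threshold frequency, photon energy equals work function:
φ = hf₀

Calculating:
φ = (6.626×10⁻³⁴ J·s)(8.100e+14 Hz)
φ = 3.35 eV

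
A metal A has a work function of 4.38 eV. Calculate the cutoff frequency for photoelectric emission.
1.0591e+15 Hz

The threshold frequency is when the photon energy equals the work function:
hf₀ = φ

Solving for f₀:
f₀ = φ/h = (4.38 eV × 1.602×10⁻¹⁹ J/eV) / (6.626×10⁻³⁴ J·s)
f₀ = 1.0591e+15 Hz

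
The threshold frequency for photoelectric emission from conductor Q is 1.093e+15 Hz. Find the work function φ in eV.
4.52 eV

At the threshold frequency, photon energy equals work function:
φ = hf₀

Calculating:
φ = (6.626×10⁻³⁴ J·s)(1.093e+15 Hz)
φ = 4.52 eV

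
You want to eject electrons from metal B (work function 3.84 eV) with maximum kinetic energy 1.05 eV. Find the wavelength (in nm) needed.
253.55 nm

From Einstein's equation: KE_max = hc/λ - φ

Rearranging for λ:
hc/λ = KE_max + φ
λ = hc/(KE_max + φ)

Required photon energy:
E_photon = KE_max + φ = 1.05 + 3.84 = 4.89 eV

Required wavelength:
λ = hc/E_photon = (6.626×10⁻³⁴)(3×10⁸) / (4.89 × 1.602×10⁻¹⁹)
λ = 253.55 nm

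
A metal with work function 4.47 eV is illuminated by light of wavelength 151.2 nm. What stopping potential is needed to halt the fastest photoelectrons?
3.7300 V

The stopping potential V_s satisfies: eV_s = KE_max

First, find KE_max using Einstein's equation:
E_photon = hc/λ = 8.2000 eV
KE_max = E_photon - φ = 8.2000 - 4.47 = 3.7300 eV

Since eV_s = KE_max:
V_s = KE_max/e = 3.7300 V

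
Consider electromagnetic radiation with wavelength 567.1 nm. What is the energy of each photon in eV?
2.1863 eV

Using E = hf = hc/λ:

E = hc/λ = (6.626×10⁻³⁴ J·s)(3×10⁸ m/s) / (567.1×10⁻⁹ m)
E = 2.1863 eV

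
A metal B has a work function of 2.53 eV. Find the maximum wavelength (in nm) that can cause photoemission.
490.06 nm

The threshold wavelength is when the photon energy equals the work function:
hc/λ₀ = φ

Solving for λ₀:
λ₀ = hc/φ = (6.626×10⁻³⁴ J·s)(3×10⁸ m/s) / (2.53 eV × 1.602×10⁻¹⁹ J/eV)
λ₀ = 490.06 nm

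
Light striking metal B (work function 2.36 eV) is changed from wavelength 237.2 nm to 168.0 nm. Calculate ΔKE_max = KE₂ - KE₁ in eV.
2.1530 eV

Using Einstein's equation: KE_max = hc/λ - φ

For λ₁ = 237.2 nm:
KE₁ = hc/λ₁ - φ = 5.2270 - 2.36 = 2.8670 eV

For λ₂ = 168.0 nm:
KE₂ = hc/λ₂ - φ = 7.3800 - 2.36 = 5.0200 eV

Change in KE:
ΔKE = KE₂ - KE₁ = 5.0200 - 2.8670 = 2.1530 eV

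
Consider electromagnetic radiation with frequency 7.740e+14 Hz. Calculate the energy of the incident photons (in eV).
3.2010 eV

Using E = hf:

E = hf = (6.626×10⁻³⁴ J·s)(7.740e+14 Hz)
E = 3.2010 eV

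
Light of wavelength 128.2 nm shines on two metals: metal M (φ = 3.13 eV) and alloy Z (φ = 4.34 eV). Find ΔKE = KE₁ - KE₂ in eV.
1.2100 eV

Using KE_max = hc/λ - φ for each metal:

Photon energy: E = hc/λ = 9.6712 eV

For metal M (φ₁ = 3.13 eV):
KE₁ = E - φ₁ = 9.6712 - 3.13 = 6.5412 eV

For alloy Z (φ₂ = 4.34 eV):
KE₂ = E - φ₂ = 9.6712 - 4.34 = 5.3312 eV

Difference:
ΔKE = KE₁ - KE₂ = 6.5412 - 5.3312 = 1.2100 eV

Note: The difference equals the difference in work functions: 4.34 - 3.13 = 1.21 eV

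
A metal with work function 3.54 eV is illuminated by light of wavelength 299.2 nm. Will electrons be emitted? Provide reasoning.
Yes

For photoemission, the photon energy must exceed the work function.

Photon energy: E = hc/λ = 4.1439 eV
Work function: φ = 3.54 eV

Since E_photon (4.1439 eV) > φ (3.54 eV), photoemission WILL occur.
The threshold wavelength is λ₀ = hc/φ = 350.2 nm.
Since 299.2 nm < 350.2 nm, the light has sufficient energy.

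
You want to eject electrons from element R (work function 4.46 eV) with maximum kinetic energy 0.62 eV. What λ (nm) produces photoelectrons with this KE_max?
244.06 nm

From Einstein's equation: KE_max = hc/λ - φ

Rearranging for λ:
hc/λ = KE_max + φ
λ = hc/(KE_max + φ)

Required photon energy:
E_photon = KE_max + φ = 0.62 + 4.46 = 5.08 eV

Required wavelength:
λ = hc/E_photon = (6.626×10⁻³⁴)(3×10⁸) / (5.08 × 1.602×10⁻¹⁹)
λ = 244.06 nm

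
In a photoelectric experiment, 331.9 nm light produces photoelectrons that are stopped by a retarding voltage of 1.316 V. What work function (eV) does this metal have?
2.42 eV

The stopping potential gives the maximum kinetic energy: KE_max = eV_s = 1.316 eV

From Einstein's photoelectric equation: KE_max = hc/λ - φ
Rearranging: φ = hc/λ - KE_max

Calculate photon energy:
E_photon = hc/λ = (6.626×10⁻³⁴ J·s)(3×10⁸ m/s) / (331.9×10⁻⁹ m) = 3.7356 eV

Therefore:
φ = 3.7356 - 1.316 = 2.42 eV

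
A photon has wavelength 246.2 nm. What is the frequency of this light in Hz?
1.2177e+15 Hz

Using the wave equation: c = fλ

Solving for frequency:
f = c/λ = (3×10⁸ m/s) / (246.2×10⁻⁹ m)
f = 1.2177e+15 Hz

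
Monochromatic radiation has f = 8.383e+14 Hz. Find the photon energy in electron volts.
3.4669 eV

Using E = hf:

E = hf = (6.626×10⁻³⁴ J·s)(8.383e+14 Hz)
E = 3.4669 eV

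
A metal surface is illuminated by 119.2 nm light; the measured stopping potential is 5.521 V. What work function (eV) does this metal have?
4.88 eV

The stopping potential gives the maximum kinetic energy: KE_max = eV_s = 5.521 eV

From Einstein's photoelectric equation: KE_max = hc/λ - φ
Rearranging: φ = hc/λ - KE_max

Calculate photon energy:
E_photon = hc/λ = (6.626×10⁻³⁴ J·s)(3×10⁸ m/s) / (119.2×10⁻⁹ m) = 10.4014 eV

Therefore:
φ = 10.4014 - 5.521 = 4.88 eV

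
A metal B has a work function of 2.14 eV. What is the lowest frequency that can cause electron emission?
5.1745e+14 Hz

The threshold frequency is when the photon energy equals the work function:
hf₀ = φ

Solving for f₀:
f₀ = φ/h = (2.14 eV × 1.602×10⁻¹⁹ J/eV) / (6.626×10⁻³⁴ J·s)
f₀ = 5.1745e+14 Hz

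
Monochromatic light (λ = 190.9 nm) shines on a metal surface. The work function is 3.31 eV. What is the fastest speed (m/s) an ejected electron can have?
1.0584e+06 m/s

First, find the maximum kinetic energy:
E_photon = hc/λ = 6.4947 eV
KE_max = E_photon - φ = 6.4947 - 3.31 = 3.1847 eV

Convert to Joules: KE_max = 3.1847 × 1.602×10⁻¹⁹ J = 5.1025e-19 J

Then use KE = ½mv² to find velocity:
v = √(2·KE/m) = √(2 × 5.1025e-19 J / 9.109e-31 kg)
v = 1.0584e+06 m/s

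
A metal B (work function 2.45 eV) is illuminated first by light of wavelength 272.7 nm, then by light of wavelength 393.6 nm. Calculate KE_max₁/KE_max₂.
2.9950

Using Einstein's equation: KE_max = hc/λ - φ

For λ₁ = 272.7 nm:
E₁ = hc/λ₁ = 4.5465 eV
KE₁ = E₁ - φ = 4.5465 - 2.45 = 2.0965 eV

For λ₂ = 393.6 nm:
E₂ = hc/λ₂ = 3.1500 eV
KE₂ = E₂ - φ = 3.1500 - 2.45 = 0.7000 eV

Ratio: KE₁/KE₂ = 2.0965/0.7000 = 2.9950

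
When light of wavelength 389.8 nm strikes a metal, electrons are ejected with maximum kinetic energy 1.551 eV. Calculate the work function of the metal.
1.63 eV

From Einstein's photoelectric equation: KE_max = hf - φ = hc/λ - φ

Rearranging for φ:
φ = hc/λ - KE_max

Calculate photon energy:
E_photon = hc/λ = 3.1807 eV

Therefore:
φ = 3.1807 - 1.551 = 1.63 eV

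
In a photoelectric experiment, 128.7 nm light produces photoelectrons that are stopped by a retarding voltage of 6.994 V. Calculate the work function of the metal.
2.64 eV

The stopping potential gives the maximum kinetic energy: KE_max = eV_s = 6.994 eV

From Einstein's photoelectric equation: KE_max = hc/λ - φ
Rearranging: φ = hc/λ - KE_max

Calculate photon energy:
E_photon = hc/λ = (6.626×10⁻³⁴ J·s)(3×10⁸ m/s) / (128.7×10⁻⁹ m) = 9.6336 eV

Therefore:
φ = 9.6336 - 6.994 = 2.64 eV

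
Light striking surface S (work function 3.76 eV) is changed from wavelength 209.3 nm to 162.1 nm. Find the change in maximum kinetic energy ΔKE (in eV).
1.7249 eV

Using Einstein's equation: KE_max = hc/λ - φ

For λ₁ = 209.3 nm:
KE₁ = hc/λ₁ - φ = 5.9238 - 3.76 = 2.1638 eV

For λ₂ = 162.1 nm:
KE₂ = hc/λ₂ - φ = 7.6486 - 3.76 = 3.8886 eV

Change in KE:
ΔKE = KE₂ - KE₁ = 3.8886 - 2.1638 = 1.7249 eV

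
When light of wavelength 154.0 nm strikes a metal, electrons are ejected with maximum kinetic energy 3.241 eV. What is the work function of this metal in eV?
4.81 eV

From Einstein's photoelectric equation: KE_max = hf - φ = hc/λ - φ

Rearranging for φ:
φ = hc/λ - KE_max

Calculate photon energy:
E_photon = hc/λ = 8.0509 eV

Therefore:
φ = 8.0509 - 3.241 = 4.81 eV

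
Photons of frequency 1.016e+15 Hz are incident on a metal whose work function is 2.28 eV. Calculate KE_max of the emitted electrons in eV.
1.9218 eV

Using Einstein's photoelectric equation: KE_max = hf - φ

First, calculate the photon energy:
E_photon = hf = (6.626×10⁻³⁴ J·s)(1.016e+15 Hz)
E_photon = 4.2018 eV

Then, the maximum kinetic energy:
KE_max = E_photon - φ = 4.2018 eV - 2.28 eV = 1.9218 eV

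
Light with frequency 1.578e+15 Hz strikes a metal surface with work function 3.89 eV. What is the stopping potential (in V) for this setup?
2.6361 V

The stopping potential V_s satisfies: eV_s = KE_max

First, find KE_max using Einstein's equation:
E_photon = hf = (6.626×10⁻³⁴ J·s)(1.578e+15 Hz) = 6.5261 eV
KE_max = E_photon - φ = 6.5261 - 3.89 = 2.6361 eV

Since eV_s = KE_max:
V_s = KE_max/e = 2.6361 V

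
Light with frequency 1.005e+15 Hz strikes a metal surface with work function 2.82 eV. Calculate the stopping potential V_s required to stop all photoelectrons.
1.3363 V

The stopping potential V_s satisfies: eV_s = KE_max

First, find KE_max using Einstein's equation:
E_photon = hf = (6.626×10⁻³⁴ J·s)(1.005e+15 Hz) = 4.1563 eV
KE_max = E_photon - φ = 4.1563 - 2.82 = 1.3363 eV

Since eV_s = KE_max:
V_s = KE_max/e = 1.3363 V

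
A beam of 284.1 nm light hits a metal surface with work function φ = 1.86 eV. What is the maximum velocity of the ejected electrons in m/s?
9.3854e+05 m/s

First, find the maximum kinetic energy:
E_photon = hc/λ = 4.3641 eV
KE_max = E_photon - φ = 4.3641 - 1.86 = 2.5041 eV

Convert to Joules: KE_max = 2.5041 × 1.602×10⁻¹⁹ J = 4.0120e-19 J

Then use KE = ½mv² to find velocity:
v = √(2·KE/m) = √(2 × 4.0120e-19 J / 9.109e-31 kg)
v = 9.3854e+05 m/s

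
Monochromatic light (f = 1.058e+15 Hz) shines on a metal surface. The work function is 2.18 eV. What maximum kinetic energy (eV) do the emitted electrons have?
2.1955 eV

Using Einstein's photoelectric equation: KE_max = hf - φ

First, calculate the photon energy:
E_photon = hf = (6.626×10⁻³⁴ J·s)(1.058e+15 Hz)
E_photon = 4.3755 eV

Then, the maximum kinetic energy:
KE_max = E_photon - φ = 4.3755 eV - 2.18 eV = 2.1955 eV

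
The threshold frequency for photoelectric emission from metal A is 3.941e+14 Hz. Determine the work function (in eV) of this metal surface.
1.63 eV

At the threshold frequency, photon energy equals work function:
φ = hf₀

Calculating:
φ = (6.626×10⁻³⁴ J·s)(3.941e+14 Hz)
φ = 1.63 eV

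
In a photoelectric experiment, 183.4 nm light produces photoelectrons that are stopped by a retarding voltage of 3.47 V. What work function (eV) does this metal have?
3.29 eV

The stopping potential gives the maximum kinetic energy: KE_max = eV_s = 3.47 eV

From Einstein's photoelectric equation: KE_max = hc/λ - φ
Rearranging: φ = hc/λ - KE_max

Calculate photon energy:
E_photon = hc/λ = (6.626×10⁻³⁴ J·s)(3×10⁸ m/s) / (183.4×10⁻⁹ m) = 6.7603 eV

Therefore:
φ = 6.7603 - 3.47 = 3.29 eV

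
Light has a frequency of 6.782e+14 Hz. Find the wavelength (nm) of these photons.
442.04 nm

Using the wave equation: c = fλ

Solving for wavelength:
λ = c/f = (3×10⁸ m/s) / (6.782e+14 Hz)
λ = 442.04 nm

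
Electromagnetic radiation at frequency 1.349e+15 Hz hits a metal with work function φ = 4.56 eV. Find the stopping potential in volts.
1.0190 V

The stopping potential V_s satisfies: eV_s = KE_max

First, find KE_max using Einstein's equation:
E_photon = hf = (6.626×10⁻³⁴ J·s)(1.349e+15 Hz) = 5.5790 eV
KE_max = E_photon - φ = 5.5790 - 4.56 = 1.0190 eV

Since eV_s = KE_max:
V_s = KE_max/e = 1.0190 V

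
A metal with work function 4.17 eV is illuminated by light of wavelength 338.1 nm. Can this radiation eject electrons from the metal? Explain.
No

For photoemission, the photon energy must exceed the work function.

Photon energy: E = hc/λ = 3.6671 eV
Work function: φ = 4.17 eV

Since E_photon (3.6671 eV) < φ (4.17 eV), photoemission will NOT occur.
The threshold wavelength is λ₀ = hc/φ = 297.3 nm.
Since 338.1 nm > 297.3 nm, the photons lack sufficient energy.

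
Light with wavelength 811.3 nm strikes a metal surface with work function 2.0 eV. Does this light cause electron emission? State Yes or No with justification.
No

For photoemission, the photon energy must exceed the work function.

Photon energy: E = hc/λ = 1.5282 eV
Work function: φ = 2.0 eV

Since E_photon (1.5282 eV) < φ (2.0 eV), photoemission will NOT occur.
The threshold wavelength is λ₀ = hc/φ = 619.9 nm.
Since 811.3 nm > 619.9 nm, the photons lack sufficient energy.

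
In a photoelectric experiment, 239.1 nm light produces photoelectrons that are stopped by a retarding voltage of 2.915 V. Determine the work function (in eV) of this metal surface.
2.27 eV

The stopping potential gives the maximum kinetic energy: KE_max = eV_s = 2.915 eV

From Einstein's photoelectric equation: KE_max = hc/λ - φ
Rearranging: φ = hc/λ - KE_max

Calculate photon energy:
E_photon = hc/λ = (6.626×10⁻³⁴ J·s)(3×10⁸ m/s) / (239.1×10⁻⁹ m) = 5.1855 eV

Therefore:
φ = 5.1855 - 2.915 = 2.27 eV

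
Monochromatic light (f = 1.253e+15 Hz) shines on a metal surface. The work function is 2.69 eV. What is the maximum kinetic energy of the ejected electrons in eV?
2.4920 eV

Using Einstein's photoelectric equation: KE_max = hf - φ

First, calculate the photon energy:
E_photon = hf = (6.626×10⁻³⁴ J·s)(1.253e+15 Hz)
E_photon = 5.1820 eV

Then, the maximum kinetic energy:
KE_max = E_photon - φ = 5.1820 eV - 2.69 eV = 2.4920 eV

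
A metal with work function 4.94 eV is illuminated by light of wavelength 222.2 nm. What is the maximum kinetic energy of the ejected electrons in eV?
0.6398 eV

Using Einstein's photoelectric equation: KE_max = hf - φ = hc/λ - φ

First, calculate the photon energy:
E_photon = hc/λ = (6.626×10⁻³⁴ J·s)(3×10⁸ m/s) / (222.2×10⁻⁹ m)
E_photon = 5.5798 eV

Then, the maximum kinetic energy:
KE_max = E_photon - φ = 5.5798 eV - 4.94 eV = 0.6398 eV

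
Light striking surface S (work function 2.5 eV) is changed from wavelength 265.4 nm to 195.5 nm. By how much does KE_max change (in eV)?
1.6703 eV

Using Einstein's equation: KE_max = hc/λ - φ

For λ₁ = 265.4 nm:
KE₁ = hc/λ₁ - φ = 4.6716 - 2.5 = 2.1716 eV

For λ₂ = 195.5 nm:
KE₂ = hc/λ₂ - φ = 6.3419 - 2.5 = 3.8419 eV

Change in KE:
ΔKE = KE₂ - KE₁ = 3.8419 - 2.1716 = 1.6703 eV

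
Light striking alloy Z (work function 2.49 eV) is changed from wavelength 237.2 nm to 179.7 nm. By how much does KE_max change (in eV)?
1.6725 eV

Using Einstein's equation: KE_max = hc/λ - φ

For λ₁ = 237.2 nm:
KE₁ = hc/λ₁ - φ = 5.2270 - 2.49 = 2.7370 eV

For λ₂ = 179.7 nm:
KE₂ = hc/λ₂ - φ = 6.8995 - 2.49 = 4.4095 eV

Change in KE:
ΔKE = KE₂ - KE₁ = 4.4095 - 2.7370 = 1.6725 eV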